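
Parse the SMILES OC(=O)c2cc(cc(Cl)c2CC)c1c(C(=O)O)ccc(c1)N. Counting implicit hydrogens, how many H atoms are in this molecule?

Walk through each heavy atom and fill implicit hydrogens from standard valence (C 4, N 3, O 2, S 2, halogen 1); for lowercase aromatic atoms, an aromatic c carries 1 H when it has two neighbours and 0 H with three, and aromatic n carries 0 H:
  atom 1: O, bond orders sum to 1 (valence 2) → 1 H
  atom 2: C, bond orders sum to 4 (valence 4) → 0 H
  atom 3: O, bond orders sum to 2 (valence 2) → 0 H
  atom 4: aromatic c, 3 neighbours → 0 H
  atom 5: aromatic c, 2 neighbours → 1 H
  atom 6: aromatic c, 3 neighbours → 0 H
  atom 7: aromatic c, 2 neighbours → 1 H
  atom 8: aromatic c, 3 neighbours → 0 H
  atom 9: Cl (halogen, monovalent) → 0 H
  atom 10: aromatic c, 3 neighbours → 0 H
  atom 11: C, bond orders sum to 2 (valence 4) → 2 H
  atom 12: C, bond orders sum to 1 (valence 4) → 3 H
  atom 13: aromatic c, 3 neighbours → 0 H
  atom 14: aromatic c, 3 neighbours → 0 H
  atom 15: C, bond orders sum to 4 (valence 4) → 0 H
  atom 16: O, bond orders sum to 2 (valence 2) → 0 H
  atom 17: O, bond orders sum to 1 (valence 2) → 1 H
  atom 18: aromatic c, 2 neighbours → 1 H
  atom 19: aromatic c, 2 neighbours → 1 H
  atom 20: aromatic c, 3 neighbours → 0 H
  atom 21: aromatic c, 2 neighbours → 1 H
  atom 22: N, bond orders sum to 1 (valence 3) → 2 H
Total hydrogens: 14.

14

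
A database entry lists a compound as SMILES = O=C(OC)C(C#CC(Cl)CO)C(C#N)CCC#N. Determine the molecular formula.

C12H13ClN2O3

Walk through each heavy atom and fill implicit hydrogens from standard valence (C 4, N 3, O 2, S 2, halogen 1):
  atom 1: O, bond orders sum to 2 (valence 2) → 0 H
  atom 2: C, bond orders sum to 4 (valence 4) → 0 H
  atom 3: O, bond orders sum to 2 (valence 2) → 0 H
  atom 4: C, bond orders sum to 1 (valence 4) → 3 H
  atom 5: C, bond orders sum to 3 (valence 4) → 1 H
  atom 6: C, bond orders sum to 4 (valence 4) → 0 H
  atom 7: C, bond orders sum to 4 (valence 4) → 0 H
  atom 8: C, bond orders sum to 3 (valence 4) → 1 H
  atom 9: Cl (halogen, monovalent) → 0 H
  atom 10: C, bond orders sum to 2 (valence 4) → 2 H
  atom 11: O, bond orders sum to 1 (valence 2) → 1 H
  atom 12: C, bond orders sum to 3 (valence 4) → 1 H
  atom 13: C, bond orders sum to 4 (valence 4) → 0 H
  atom 14: N, bond orders sum to 3 (valence 3) → 0 H
  atom 15: C, bond orders sum to 2 (valence 4) → 2 H
  atom 16: C, bond orders sum to 2 (valence 4) → 2 H
  atom 17: C, bond orders sum to 4 (valence 4) → 0 H
  atom 18: N, bond orders sum to 3 (valence 3) → 0 H
Totals → C:12, H:13, Cl:1, N:2, O:3.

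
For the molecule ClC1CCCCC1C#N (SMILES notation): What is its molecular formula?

C7H10ClN

Walk through each heavy atom and fill implicit hydrogens from standard valence (C 4, N 3, O 2, S 2, halogen 1):
  atom 1: Cl (halogen, monovalent) → 0 H
  atom 2: C, bond orders sum to 3 (valence 4) → 1 H
  atom 3: C, bond orders sum to 2 (valence 4) → 2 H
  atom 4: C, bond orders sum to 2 (valence 4) → 2 H
  atom 5: C, bond orders sum to 2 (valence 4) → 2 H
  atom 6: C, bond orders sum to 2 (valence 4) → 2 H
  atom 7: C, bond orders sum to 3 (valence 4) → 1 H
  atom 8: C, bond orders sum to 4 (valence 4) → 0 H
  atom 9: N, bond orders sum to 3 (valence 3) → 0 H
Totals → C:7, H:10, Cl:1, N:1.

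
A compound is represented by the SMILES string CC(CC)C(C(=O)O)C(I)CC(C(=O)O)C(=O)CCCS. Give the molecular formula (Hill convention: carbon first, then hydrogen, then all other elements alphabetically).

Walk through each heavy atom and fill implicit hydrogens from standard valence (C 4, N 3, O 2, S 2, halogen 1):
  atom 1: C, bond orders sum to 1 (valence 4) → 3 H
  atom 2: C, bond orders sum to 3 (valence 4) → 1 H
  atom 3: C, bond orders sum to 2 (valence 4) → 2 H
  atom 4: C, bond orders sum to 1 (valence 4) → 3 H
  atom 5: C, bond orders sum to 3 (valence 4) → 1 H
  atom 6: C, bond orders sum to 4 (valence 4) → 0 H
  atom 7: O, bond orders sum to 2 (valence 2) → 0 H
  atom 8: O, bond orders sum to 1 (valence 2) → 1 H
  atom 9: C, bond orders sum to 3 (valence 4) → 1 H
  atom 10: I (halogen, monovalent) → 0 H
  atom 11: C, bond orders sum to 2 (valence 4) → 2 H
  atom 12: C, bond orders sum to 3 (valence 4) → 1 H
  atom 13: C, bond orders sum to 4 (valence 4) → 0 H
  atom 14: O, bond orders sum to 2 (valence 2) → 0 H
  atom 15: O, bond orders sum to 1 (valence 2) → 1 H
  atom 16: C, bond orders sum to 4 (valence 4) → 0 H
  atom 17: O, bond orders sum to 2 (valence 2) → 0 H
  atom 18: C, bond orders sum to 2 (valence 4) → 2 H
  atom 19: C, bond orders sum to 2 (valence 4) → 2 H
  atom 20: C, bond orders sum to 2 (valence 4) → 2 H
  atom 21: S, bond orders sum to 1 (valence 2) → 1 H
Totals → C:14, H:23, I:1, O:5, S:1.

C14H23IO5S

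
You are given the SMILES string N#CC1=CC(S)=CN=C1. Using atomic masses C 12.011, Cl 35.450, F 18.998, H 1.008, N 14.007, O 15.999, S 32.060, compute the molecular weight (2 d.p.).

First, the molecular formula is C6H4N2S (counting implicit H from valence).
  C: 6 × 12.011 = 72.066
  H: 4 × 1.008 = 4.032
  N: 2 × 14.007 = 28.014
  S: 1 × 32.060 = 32.060
Sum: 6×12.011 + 4×1.008 + 2×14.007 + 1×32.060 = 136.172 → 136.17 g/mol.

136.17 g/mol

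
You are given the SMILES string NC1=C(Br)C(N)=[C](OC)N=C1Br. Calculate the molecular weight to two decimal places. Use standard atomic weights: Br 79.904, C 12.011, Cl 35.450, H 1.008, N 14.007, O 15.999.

First, the molecular formula is C6H7Br2N3O (counting implicit H from valence).
  Br: 2 × 79.904 = 159.808
  C: 6 × 12.011 = 72.066
  H: 7 × 1.008 = 7.056
  N: 3 × 14.007 = 42.021
  O: 1 × 15.999 = 15.999
Sum: 2×79.904 + 6×12.011 + 7×1.008 + 3×14.007 + 1×15.999 = 296.950 → 296.95 g/mol.

296.95 g/mol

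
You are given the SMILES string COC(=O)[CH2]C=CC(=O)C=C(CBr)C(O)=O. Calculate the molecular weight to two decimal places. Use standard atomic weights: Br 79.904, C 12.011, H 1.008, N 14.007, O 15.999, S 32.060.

291.10 g/mol

First, the molecular formula is C10H11BrO5 (counting implicit H from valence).
  Br: 1 × 79.904 = 79.904
  C: 10 × 12.011 = 120.110
  H: 11 × 1.008 = 11.088
  O: 5 × 15.999 = 79.995
Sum: 1×79.904 + 10×12.011 + 11×1.008 + 5×15.999 = 291.097 → 291.10 g/mol.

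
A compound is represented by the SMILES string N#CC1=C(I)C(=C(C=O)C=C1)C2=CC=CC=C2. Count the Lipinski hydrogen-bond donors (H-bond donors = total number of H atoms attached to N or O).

0

Donors: find every N or O and count the H atoms it carries.
  atom 1 (N): bond orders sum to 3 → 0 H
  atom 9 (O): bond orders sum to 2 → 0 H
Lipinski HBD = 0.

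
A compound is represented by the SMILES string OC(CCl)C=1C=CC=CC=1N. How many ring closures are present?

In SMILES, each pair of matching ring-closure digits denotes one ring-closing bond; the number of such bonds equals the number of independent rings.
Ring-closure bonds here: 1.

1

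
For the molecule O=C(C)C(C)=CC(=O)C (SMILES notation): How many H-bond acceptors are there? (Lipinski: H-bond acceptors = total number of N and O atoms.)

N atoms: 0; O atoms: 2.
Lipinski HBA = 0 + 2 = 2.

2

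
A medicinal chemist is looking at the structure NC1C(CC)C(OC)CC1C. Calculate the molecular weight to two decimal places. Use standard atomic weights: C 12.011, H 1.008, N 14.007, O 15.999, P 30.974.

First, the molecular formula is C9H19NO (counting implicit H from valence).
  C: 9 × 12.011 = 108.099
  H: 19 × 1.008 = 19.152
  N: 1 × 14.007 = 14.007
  O: 1 × 15.999 = 15.999
Sum: 9×12.011 + 19×1.008 + 1×14.007 + 1×15.999 = 157.257 → 157.26 g/mol.

157.26 g/mol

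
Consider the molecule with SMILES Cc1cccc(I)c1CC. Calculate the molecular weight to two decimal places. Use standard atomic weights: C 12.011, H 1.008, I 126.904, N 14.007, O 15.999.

246.09 g/mol

First, the molecular formula is C9H11I (counting implicit H from valence).
  C: 9 × 12.011 = 108.099
  H: 11 × 1.008 = 11.088
  I: 1 × 126.904 = 126.904
Sum: 9×12.011 + 11×1.008 + 1×126.904 = 246.091 → 246.09 g/mol.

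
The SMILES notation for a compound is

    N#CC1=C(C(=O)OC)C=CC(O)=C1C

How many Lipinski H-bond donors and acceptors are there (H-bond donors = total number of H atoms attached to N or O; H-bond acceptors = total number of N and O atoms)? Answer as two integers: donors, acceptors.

1, 4

Donors: find every N or O and count the H atoms it carries.
  atom 1 (N): bond orders sum to 3 → 0 H
  atom 6 (O): bond orders sum to 2 → 0 H
  atom 7 (O): bond orders sum to 2 → 0 H
  atom 12 (O): bond orders sum to 1 → 1 H
Lipinski HBD = 1.
Acceptors: N atoms = 1, O atoms = 3 → HBA = 4.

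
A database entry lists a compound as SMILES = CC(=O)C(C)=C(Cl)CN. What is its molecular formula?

C6H10ClNO

Walk through each heavy atom and fill implicit hydrogens from standard valence (C 4, N 3, O 2, S 2, halogen 1):
  atom 1: C, bond orders sum to 1 (valence 4) → 3 H
  atom 2: C, bond orders sum to 4 (valence 4) → 0 H
  atom 3: O, bond orders sum to 2 (valence 2) → 0 H
  atom 4: C, bond orders sum to 4 (valence 4) → 0 H
  atom 5: C, bond orders sum to 1 (valence 4) → 3 H
  atom 6: C, bond orders sum to 4 (valence 4) → 0 H
  atom 7: Cl (halogen, monovalent) → 0 H
  atom 8: C, bond orders sum to 2 (valence 4) → 2 H
  atom 9: N, bond orders sum to 1 (valence 3) → 2 H
Totals → C:6, H:10, Cl:1, N:1, O:1.
In Hill order: C6H10ClNO.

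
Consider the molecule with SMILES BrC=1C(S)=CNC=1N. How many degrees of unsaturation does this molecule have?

Degree of unsaturation = (number of rings) + (number of π bonds).
Ring closures in the SMILES: 1.
π bonds: 2 double bonds (each 1 DoU) → 2 DoU from unsaturation.
Total DoU = 1 + 2 = 3.

3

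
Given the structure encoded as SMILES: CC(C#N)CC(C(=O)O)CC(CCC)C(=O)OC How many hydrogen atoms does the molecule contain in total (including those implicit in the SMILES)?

Walk through each heavy atom and fill implicit hydrogens from standard valence (C 4, N 3, O 2, S 2, halogen 1):
  atom 1: C, bond orders sum to 1 (valence 4) → 3 H
  atom 2: C, bond orders sum to 3 (valence 4) → 1 H
  atom 3: C, bond orders sum to 4 (valence 4) → 0 H
  atom 4: N, bond orders sum to 3 (valence 3) → 0 H
  atom 5: C, bond orders sum to 2 (valence 4) → 2 H
  atom 6: C, bond orders sum to 3 (valence 4) → 1 H
  atom 7: C, bond orders sum to 4 (valence 4) → 0 H
  atom 8: O, bond orders sum to 2 (valence 2) → 0 H
  atom 9: O, bond orders sum to 1 (valence 2) → 1 H
  atom 10: C, bond orders sum to 2 (valence 4) → 2 H
  atom 11: C, bond orders sum to 3 (valence 4) → 1 H
  atom 12: C, bond orders sum to 2 (valence 4) → 2 H
  atom 13: C, bond orders sum to 2 (valence 4) → 2 H
  atom 14: C, bond orders sum to 1 (valence 4) → 3 H
  atom 15: C, bond orders sum to 4 (valence 4) → 0 H
  atom 16: O, bond orders sum to 2 (valence 2) → 0 H
  atom 17: O, bond orders sum to 2 (valence 2) → 0 H
  atom 18: C, bond orders sum to 1 (valence 4) → 3 H
Total hydrogens: 21.

21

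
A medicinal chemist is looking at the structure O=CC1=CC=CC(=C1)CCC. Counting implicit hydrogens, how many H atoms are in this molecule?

12

Walk through each heavy atom and fill implicit hydrogens from standard valence (C 4, N 3, O 2, S 2, halogen 1):
  atom 1: O, bond orders sum to 2 (valence 2) → 0 H
  atom 2: C, bond orders sum to 3 (valence 4) → 1 H
  atom 3: C, bond orders sum to 4 (valence 4) → 0 H
  atom 4: C, bond orders sum to 3 (valence 4) → 1 H
  atom 5: C, bond orders sum to 3 (valence 4) → 1 H
  atom 6: C, bond orders sum to 3 (valence 4) → 1 H
  atom 7: C, bond orders sum to 4 (valence 4) → 0 H
  atom 8: C, bond orders sum to 3 (valence 4) → 1 H
  atom 9: C, bond orders sum to 2 (valence 4) → 2 H
  atom 10: C, bond orders sum to 2 (valence 4) → 2 H
  atom 11: C, bond orders sum to 1 (valence 4) → 3 H
Total hydrogens: 12.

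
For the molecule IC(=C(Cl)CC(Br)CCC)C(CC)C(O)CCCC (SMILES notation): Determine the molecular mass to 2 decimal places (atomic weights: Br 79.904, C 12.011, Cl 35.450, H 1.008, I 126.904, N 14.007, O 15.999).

First, the molecular formula is C15H27BrClIO (counting implicit H from valence).
  Br: 1 × 79.904 = 79.904
  C: 15 × 12.011 = 180.165
  Cl: 1 × 35.450 = 35.450
  H: 27 × 1.008 = 27.216
  I: 1 × 126.904 = 126.904
  O: 1 × 15.999 = 15.999
Sum: 1×79.904 + 15×12.011 + 1×35.450 + 27×1.008 + 1×126.904 + 1×15.999 = 465.638 → 465.64 g/mol.

465.64 g/mol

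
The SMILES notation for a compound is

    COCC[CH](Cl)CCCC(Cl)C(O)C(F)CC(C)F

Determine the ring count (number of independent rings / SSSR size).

0

In SMILES, each pair of matching ring-closure digits denotes one ring-closing bond; the number of such bonds equals the number of independent rings.
Ring-closure bonds here: 0.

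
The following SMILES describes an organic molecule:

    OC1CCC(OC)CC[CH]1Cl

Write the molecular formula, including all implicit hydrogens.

Walk through each heavy atom and fill implicit hydrogens from standard valence (C 4, N 3, O 2, S 2, halogen 1):
  atom 1: O, bond orders sum to 1 (valence 2) → 1 H
  atom 2: C, bond orders sum to 3 (valence 4) → 1 H
  atom 3: C, bond orders sum to 2 (valence 4) → 2 H
  atom 4: C, bond orders sum to 2 (valence 4) → 2 H
  atom 5: C, bond orders sum to 3 (valence 4) → 1 H
  atom 6: O, bond orders sum to 2 (valence 2) → 0 H
  atom 7: C, bond orders sum to 1 (valence 4) → 3 H
  atom 8: C, bond orders sum to 2 (valence 4) → 2 H
  atom 9: C, bond orders sum to 2 (valence 4) → 2 H
  atom 10: C with explicit H count 1
  atom 11: Cl (halogen, monovalent) → 0 H
Totals → C:8, H:15, Cl:1, O:2.
In Hill order: C8H15ClO2.

C8H15ClO2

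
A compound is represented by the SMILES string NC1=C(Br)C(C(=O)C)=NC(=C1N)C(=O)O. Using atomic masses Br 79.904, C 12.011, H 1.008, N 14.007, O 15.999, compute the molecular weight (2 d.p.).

274.07 g/mol

First, the molecular formula is C8H8BrN3O3 (counting implicit H from valence).
  Br: 1 × 79.904 = 79.904
  C: 8 × 12.011 = 96.088
  H: 8 × 1.008 = 8.064
  N: 3 × 14.007 = 42.021
  O: 3 × 15.999 = 47.997
Sum: 1×79.904 + 8×12.011 + 8×1.008 + 3×14.007 + 3×15.999 = 274.074 → 274.07 g/mol.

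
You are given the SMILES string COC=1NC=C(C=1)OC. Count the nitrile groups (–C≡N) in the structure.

0

Scan the SMILES for the nitrile motif — none present.
Groups that are present: 2 ether.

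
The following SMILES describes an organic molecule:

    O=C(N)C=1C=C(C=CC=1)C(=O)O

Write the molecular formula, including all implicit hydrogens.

Walk through each heavy atom and fill implicit hydrogens from standard valence (C 4, N 3, O 2, S 2, halogen 1):
  atom 1: O, bond orders sum to 2 (valence 2) → 0 H
  atom 2: C, bond orders sum to 4 (valence 4) → 0 H
  atom 3: N, bond orders sum to 1 (valence 3) → 2 H
  atom 4: C, bond orders sum to 4 (valence 4) → 0 H
  atom 5: C, bond orders sum to 3 (valence 4) → 1 H
  atom 6: C, bond orders sum to 4 (valence 4) → 0 H
  atom 7: C, bond orders sum to 3 (valence 4) → 1 H
  atom 8: C, bond orders sum to 3 (valence 4) → 1 H
  atom 9: C, bond orders sum to 3 (valence 4) → 1 H
  atom 10: C, bond orders sum to 4 (valence 4) → 0 H
  atom 11: O, bond orders sum to 2 (valence 2) → 0 H
  atom 12: O, bond orders sum to 1 (valence 2) → 1 H
Totals → C:8, H:7, N:1, O:3.
In Hill order: C8H7NO3.

C8H7NO3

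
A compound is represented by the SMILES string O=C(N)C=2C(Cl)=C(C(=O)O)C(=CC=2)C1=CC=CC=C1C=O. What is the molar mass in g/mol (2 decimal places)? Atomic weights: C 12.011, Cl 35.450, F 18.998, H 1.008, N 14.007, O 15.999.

303.70 g/mol

First, the molecular formula is C15H10ClNO4 (counting implicit H from valence).
  C: 15 × 12.011 = 180.165
  Cl: 1 × 35.450 = 35.450
  H: 10 × 1.008 = 10.080
  N: 1 × 14.007 = 14.007
  O: 4 × 15.999 = 63.996
Sum: 15×12.011 + 1×35.450 + 10×1.008 + 1×14.007 + 4×15.999 = 303.698 → 303.70 g/mol.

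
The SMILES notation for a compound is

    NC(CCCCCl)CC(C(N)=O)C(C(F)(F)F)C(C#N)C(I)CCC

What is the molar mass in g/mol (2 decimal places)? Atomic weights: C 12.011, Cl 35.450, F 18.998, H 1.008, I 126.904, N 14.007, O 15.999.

First, the molecular formula is C16H26ClF3IN3O (counting implicit H from valence).
  C: 16 × 12.011 = 192.176
  Cl: 1 × 35.450 = 35.450
  F: 3 × 18.998 = 56.994
  H: 26 × 1.008 = 26.208
  I: 1 × 126.904 = 126.904
  N: 3 × 14.007 = 42.021
  O: 1 × 15.999 = 15.999
Sum: 16×12.011 + 1×35.450 + 3×18.998 + 26×1.008 + 1×126.904 + 3×14.007 + 1×15.999 = 495.752 → 495.75 g/mol.

495.75 g/mol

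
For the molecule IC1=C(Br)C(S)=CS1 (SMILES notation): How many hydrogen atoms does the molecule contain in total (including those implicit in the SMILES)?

Walk through each heavy atom and fill implicit hydrogens from standard valence (C 4, N 3, O 2, S 2, halogen 1):
  atom 1: I (halogen, monovalent) → 0 H
  atom 2: C, bond orders sum to 4 (valence 4) → 0 H
  atom 3: C, bond orders sum to 4 (valence 4) → 0 H
  atom 4: Br (halogen, monovalent) → 0 H
  atom 5: C, bond orders sum to 4 (valence 4) → 0 H
  atom 6: S, bond orders sum to 1 (valence 2) → 1 H
  atom 7: C, bond orders sum to 3 (valence 4) → 1 H
  atom 8: S, bond orders sum to 2 (valence 2) → 0 H
Total hydrogens: 2.

2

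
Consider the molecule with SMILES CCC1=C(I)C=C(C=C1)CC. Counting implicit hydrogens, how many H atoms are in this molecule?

Walk through each heavy atom and fill implicit hydrogens from standard valence (C 4, N 3, O 2, S 2, halogen 1):
  atom 1: C, bond orders sum to 1 (valence 4) → 3 H
  atom 2: C, bond orders sum to 2 (valence 4) → 2 H
  atom 3: C, bond orders sum to 4 (valence 4) → 0 H
  atom 4: C, bond orders sum to 4 (valence 4) → 0 H
  atom 5: I (halogen, monovalent) → 0 H
  atom 6: C, bond orders sum to 3 (valence 4) → 1 H
  atom 7: C, bond orders sum to 4 (valence 4) → 0 H
  atom 8: C, bond orders sum to 3 (valence 4) → 1 H
  atom 9: C, bond orders sum to 3 (valence 4) → 1 H
  atom 10: C, bond orders sum to 2 (valence 4) → 2 H
  atom 11: C, bond orders sum to 1 (valence 4) → 3 H
Total hydrogens: 13.

13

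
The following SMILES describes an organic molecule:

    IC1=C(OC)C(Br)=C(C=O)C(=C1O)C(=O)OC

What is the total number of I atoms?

Scan the SMILES for I atoms (remember two-letter symbols like Cl and Br are single atoms).
Iodine count: 1.

1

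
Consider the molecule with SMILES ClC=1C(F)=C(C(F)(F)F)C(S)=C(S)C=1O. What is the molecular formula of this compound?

Walk through each heavy atom and fill implicit hydrogens from standard valence (C 4, N 3, O 2, S 2, halogen 1):
  atom 1: Cl (halogen, monovalent) → 0 H
  atom 2: C, bond orders sum to 4 (valence 4) → 0 H
  atom 3: C, bond orders sum to 4 (valence 4) → 0 H
  atom 4: F (halogen, monovalent) → 0 H
  atom 5: C, bond orders sum to 4 (valence 4) → 0 H
  atom 6: C, bond orders sum to 4 (valence 4) → 0 H
  atom 7: F (halogen, monovalent) → 0 H
  atom 8: F (halogen, monovalent) → 0 H
  atom 9: F (halogen, monovalent) → 0 H
  atom 10: C, bond orders sum to 4 (valence 4) → 0 H
  atom 11: S, bond orders sum to 1 (valence 2) → 1 H
  atom 12: C, bond orders sum to 4 (valence 4) → 0 H
  atom 13: S, bond orders sum to 1 (valence 2) → 1 H
  atom 14: C, bond orders sum to 4 (valence 4) → 0 H
  atom 15: O, bond orders sum to 1 (valence 2) → 1 H
Totals → C:7, H:3, Cl:1, F:4, O:1, S:2.

C7H3ClF4OS2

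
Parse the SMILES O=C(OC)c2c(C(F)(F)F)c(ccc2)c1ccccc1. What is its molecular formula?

C15H11F3O2

Walk through each heavy atom and fill implicit hydrogens from standard valence (C 4, N 3, O 2, S 2, halogen 1); for lowercase aromatic atoms, an aromatic c carries 1 H when it has two neighbours and 0 H with three, and aromatic n carries 0 H:
  atom 1: O, bond orders sum to 2 (valence 2) → 0 H
  atom 2: C, bond orders sum to 4 (valence 4) → 0 H
  atom 3: O, bond orders sum to 2 (valence 2) → 0 H
  atom 4: C, bond orders sum to 1 (valence 4) → 3 H
  atom 5: aromatic c, 3 neighbours → 0 H
  atom 6: aromatic c, 3 neighbours → 0 H
  atom 7: C, bond orders sum to 4 (valence 4) → 0 H
  atom 8: F (halogen, monovalent) → 0 H
  atom 9: F (halogen, monovalent) → 0 H
  atom 10: F (halogen, monovalent) → 0 H
  atom 11: aromatic c, 3 neighbours → 0 H
  atom 12: aromatic c, 2 neighbours → 1 H
  atom 13: aromatic c, 2 neighbours → 1 H
  atom 14: aromatic c, 2 neighbours → 1 H
  atom 15: aromatic c, 3 neighbours → 0 H
  atom 16: aromatic c, 2 neighbours → 1 H
  atom 17: aromatic c, 2 neighbours → 1 H
  atom 18: aromatic c, 2 neighbours → 1 H
  atom 19: aromatic c, 2 neighbours → 1 H
  atom 20: aromatic c, 2 neighbours → 1 H
Totals → C:15, H:11, F:3, O:2.
In Hill order: C15H11F3O2.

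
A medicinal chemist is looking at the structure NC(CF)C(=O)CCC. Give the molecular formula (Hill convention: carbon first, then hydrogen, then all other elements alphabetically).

C6H12FNO

Walk through each heavy atom and fill implicit hydrogens from standard valence (C 4, N 3, O 2, S 2, halogen 1):
  atom 1: N, bond orders sum to 1 (valence 3) → 2 H
  atom 2: C, bond orders sum to 3 (valence 4) → 1 H
  atom 3: C, bond orders sum to 2 (valence 4) → 2 H
  atom 4: F (halogen, monovalent) → 0 H
  atom 5: C, bond orders sum to 4 (valence 4) → 0 H
  atom 6: O, bond orders sum to 2 (valence 2) → 0 H
  atom 7: C, bond orders sum to 2 (valence 4) → 2 H
  atom 8: C, bond orders sum to 2 (valence 4) → 2 H
  atom 9: C, bond orders sum to 1 (valence 4) → 3 H
Totals → C:6, H:12, F:1, N:1, O:1.
In Hill order: C6H12FNO.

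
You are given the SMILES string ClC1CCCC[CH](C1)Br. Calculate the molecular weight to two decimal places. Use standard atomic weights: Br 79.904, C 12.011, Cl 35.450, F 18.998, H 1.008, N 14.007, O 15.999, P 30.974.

211.53 g/mol

First, the molecular formula is C7H12BrCl (counting implicit H from valence).
  Br: 1 × 79.904 = 79.904
  C: 7 × 12.011 = 84.077
  Cl: 1 × 35.450 = 35.450
  H: 12 × 1.008 = 12.096
Sum: 1×79.904 + 7×12.011 + 1×35.450 + 12×1.008 = 211.527 → 211.53 g/mol.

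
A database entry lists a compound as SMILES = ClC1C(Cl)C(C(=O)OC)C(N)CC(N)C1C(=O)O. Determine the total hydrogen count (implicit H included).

Walk through each heavy atom and fill implicit hydrogens from standard valence (C 4, N 3, O 2, S 2, halogen 1):
  atom 1: Cl (halogen, monovalent) → 0 H
  atom 2: C, bond orders sum to 3 (valence 4) → 1 H
  atom 3: C, bond orders sum to 3 (valence 4) → 1 H
  atom 4: Cl (halogen, monovalent) → 0 H
  atom 5: C, bond orders sum to 3 (valence 4) → 1 H
  atom 6: C, bond orders sum to 4 (valence 4) → 0 H
  atom 7: O, bond orders sum to 2 (valence 2) → 0 H
  atom 8: O, bond orders sum to 2 (valence 2) → 0 H
  atom 9: C, bond orders sum to 1 (valence 4) → 3 H
  atom 10: C, bond orders sum to 3 (valence 4) → 1 H
  atom 11: N, bond orders sum to 1 (valence 3) → 2 H
  atom 12: C, bond orders sum to 2 (valence 4) → 2 H
  atom 13: C, bond orders sum to 3 (valence 4) → 1 H
  atom 14: N, bond orders sum to 1 (valence 3) → 2 H
  atom 15: C, bond orders sum to 3 (valence 4) → 1 H
  atom 16: C, bond orders sum to 4 (valence 4) → 0 H
  atom 17: O, bond orders sum to 2 (valence 2) → 0 H
  atom 18: O, bond orders sum to 1 (valence 2) → 1 H
Total hydrogens: 16.

16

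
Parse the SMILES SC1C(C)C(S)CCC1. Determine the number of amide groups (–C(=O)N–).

0

Scan the SMILES for the amide motif — none present.
Groups that are present: 2 thiol.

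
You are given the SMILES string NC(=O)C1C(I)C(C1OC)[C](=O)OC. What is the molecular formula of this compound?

Walk through each heavy atom and fill implicit hydrogens from standard valence (C 4, N 3, O 2, S 2, halogen 1):
  atom 1: N, bond orders sum to 1 (valence 3) → 2 H
  atom 2: C, bond orders sum to 4 (valence 4) → 0 H
  atom 3: O, bond orders sum to 2 (valence 2) → 0 H
  atom 4: C, bond orders sum to 3 (valence 4) → 1 H
  atom 5: C, bond orders sum to 3 (valence 4) → 1 H
  atom 6: I (halogen, monovalent) → 0 H
  atom 7: C, bond orders sum to 3 (valence 4) → 1 H
  atom 8: C, bond orders sum to 3 (valence 4) → 1 H
  atom 9: O, bond orders sum to 2 (valence 2) → 0 H
  atom 10: C, bond orders sum to 1 (valence 4) → 3 H
  atom 11: C with explicit H count 0
  atom 12: O, bond orders sum to 2 (valence 2) → 0 H
  atom 13: O, bond orders sum to 2 (valence 2) → 0 H
  atom 14: C, bond orders sum to 1 (valence 4) → 3 H
Totals → C:8, H:12, I:1, N:1, O:4.

C8H12INO4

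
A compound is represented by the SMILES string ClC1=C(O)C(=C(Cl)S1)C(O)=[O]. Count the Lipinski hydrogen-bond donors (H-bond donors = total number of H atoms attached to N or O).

2

Donors: find every N or O and count the H atoms it carries.
  atom 4 (O): bond orders sum to 1 → 1 H
  atom 10 (O): bond orders sum to 1 → 1 H
  atom 11 (O): bond orders sum to 2 → 0 H
Lipinski HBD = 2.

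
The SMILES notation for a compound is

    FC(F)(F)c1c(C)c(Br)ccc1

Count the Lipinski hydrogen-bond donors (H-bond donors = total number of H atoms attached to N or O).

Donors: find every N or O and count the H atoms it carries.
  (no N or O atoms present)
Lipinski HBD = 0.

0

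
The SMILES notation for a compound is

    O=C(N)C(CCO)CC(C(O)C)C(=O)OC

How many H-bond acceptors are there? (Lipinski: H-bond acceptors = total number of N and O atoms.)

N atoms: 1; O atoms: 5.
Lipinski HBA = 1 + 5 = 6.

6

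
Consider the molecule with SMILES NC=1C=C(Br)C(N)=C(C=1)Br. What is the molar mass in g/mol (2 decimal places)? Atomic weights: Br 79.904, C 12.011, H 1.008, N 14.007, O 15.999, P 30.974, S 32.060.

265.94 g/mol

First, the molecular formula is C6H6Br2N2 (counting implicit H from valence).
  Br: 2 × 79.904 = 159.808
  C: 6 × 12.011 = 72.066
  H: 6 × 1.008 = 6.048
  N: 2 × 14.007 = 28.014
Sum: 2×79.904 + 6×12.011 + 6×1.008 + 2×14.007 = 265.936 → 265.94 g/mol.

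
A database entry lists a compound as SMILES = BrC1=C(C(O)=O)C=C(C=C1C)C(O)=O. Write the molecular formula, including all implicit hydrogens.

C9H7BrO4

Walk through each heavy atom and fill implicit hydrogens from standard valence (C 4, N 3, O 2, S 2, halogen 1):
  atom 1: Br (halogen, monovalent) → 0 H
  atom 2: C, bond orders sum to 4 (valence 4) → 0 H
  atom 3: C, bond orders sum to 4 (valence 4) → 0 H
  atom 4: C, bond orders sum to 4 (valence 4) → 0 H
  atom 5: O, bond orders sum to 1 (valence 2) → 1 H
  atom 6: O, bond orders sum to 2 (valence 2) → 0 H
  atom 7: C, bond orders sum to 3 (valence 4) → 1 H
  atom 8: C, bond orders sum to 4 (valence 4) → 0 H
  atom 9: C, bond orders sum to 3 (valence 4) → 1 H
  atom 10: C, bond orders sum to 4 (valence 4) → 0 H
  atom 11: C, bond orders sum to 1 (valence 4) → 3 H
  atom 12: C, bond orders sum to 4 (valence 4) → 0 H
  atom 13: O, bond orders sum to 1 (valence 2) → 1 H
  atom 14: O, bond orders sum to 2 (valence 2) → 0 H
Totals → C:9, H:7, Br:1, O:4.
In Hill order: C9H7BrO4.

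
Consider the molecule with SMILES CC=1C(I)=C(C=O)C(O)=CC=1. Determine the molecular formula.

C8H7IO2

Walk through each heavy atom and fill implicit hydrogens from standard valence (C 4, N 3, O 2, S 2, halogen 1):
  atom 1: C, bond orders sum to 1 (valence 4) → 3 H
  atom 2: C, bond orders sum to 4 (valence 4) → 0 H
  atom 3: C, bond orders sum to 4 (valence 4) → 0 H
  atom 4: I (halogen, monovalent) → 0 H
  atom 5: C, bond orders sum to 4 (valence 4) → 0 H
  atom 6: C, bond orders sum to 3 (valence 4) → 1 H
  atom 7: O, bond orders sum to 2 (valence 2) → 0 H
  atom 8: C, bond orders sum to 4 (valence 4) → 0 H
  atom 9: O, bond orders sum to 1 (valence 2) → 1 H
  atom 10: C, bond orders sum to 3 (valence 4) → 1 H
  atom 11: C, bond orders sum to 3 (valence 4) → 1 H
Totals → C:8, H:7, I:1, O:2.
In Hill order: C8H7IO2.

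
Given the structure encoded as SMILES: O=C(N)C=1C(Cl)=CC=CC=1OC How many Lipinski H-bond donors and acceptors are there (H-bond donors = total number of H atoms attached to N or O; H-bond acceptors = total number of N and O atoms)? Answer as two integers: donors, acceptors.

2, 3

Donors: find every N or O and count the H atoms it carries.
  atom 1 (O): bond orders sum to 2 → 0 H
  atom 3 (N): bond orders sum to 1 → 2 H
  atom 11 (O): bond orders sum to 2 → 0 H
Lipinski HBD = 2.
Acceptors: N atoms = 1, O atoms = 2 → HBA = 3.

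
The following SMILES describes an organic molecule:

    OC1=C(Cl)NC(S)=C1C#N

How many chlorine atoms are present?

Scan the SMILES for Cl atoms (remember two-letter symbols like Cl and Br are single atoms).
Chlorine count: 1.

1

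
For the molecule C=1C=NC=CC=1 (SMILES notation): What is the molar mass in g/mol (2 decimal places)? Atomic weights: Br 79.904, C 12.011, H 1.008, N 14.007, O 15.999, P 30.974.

79.10 g/mol

First, the molecular formula is C5H5N (counting implicit H from valence).
  C: 5 × 12.011 = 60.055
  H: 5 × 1.008 = 5.040
  N: 1 × 14.007 = 14.007
Sum: 5×12.011 + 5×1.008 + 1×14.007 = 79.102 → 79.10 g/mol.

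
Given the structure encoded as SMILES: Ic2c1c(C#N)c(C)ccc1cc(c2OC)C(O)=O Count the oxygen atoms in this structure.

Scan the SMILES for O atoms (remember two-letter symbols like Cl and Br are single atoms).
Oxygen count: 3.

3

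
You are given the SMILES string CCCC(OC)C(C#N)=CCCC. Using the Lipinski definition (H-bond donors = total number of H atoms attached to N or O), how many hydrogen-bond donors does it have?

Donors: find every N or O and count the H atoms it carries.
  atom 5 (O): bond orders sum to 2 → 0 H
  atom 9 (N): bond orders sum to 3 → 0 H
Lipinski HBD = 0.

0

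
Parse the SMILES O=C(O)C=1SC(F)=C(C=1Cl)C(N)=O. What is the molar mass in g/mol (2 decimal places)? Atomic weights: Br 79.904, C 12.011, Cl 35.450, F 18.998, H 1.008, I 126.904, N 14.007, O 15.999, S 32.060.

First, the molecular formula is C6H3ClFNO3S (counting implicit H from valence).
  C: 6 × 12.011 = 72.066
  Cl: 1 × 35.450 = 35.450
  F: 1 × 18.998 = 18.998
  H: 3 × 1.008 = 3.024
  N: 1 × 14.007 = 14.007
  O: 3 × 15.999 = 47.997
  S: 1 × 32.060 = 32.060
Sum: 6×12.011 + 1×35.450 + 1×18.998 + 3×1.008 + 1×14.007 + 3×15.999 + 1×32.060 = 223.602 → 223.60 g/mol.

223.60 g/mol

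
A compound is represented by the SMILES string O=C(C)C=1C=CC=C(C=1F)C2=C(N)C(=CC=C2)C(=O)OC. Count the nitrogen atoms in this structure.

1

Scan the SMILES for N atoms (remember two-letter symbols like Cl and Br are single atoms).
Nitrogen count: 1.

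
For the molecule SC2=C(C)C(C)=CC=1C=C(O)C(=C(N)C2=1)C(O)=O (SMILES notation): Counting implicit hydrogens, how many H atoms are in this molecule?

Walk through each heavy atom and fill implicit hydrogens from standard valence (C 4, N 3, O 2, S 2, halogen 1):
  atom 1: S, bond orders sum to 1 (valence 2) → 1 H
  atom 2: C, bond orders sum to 4 (valence 4) → 0 H
  atom 3: C, bond orders sum to 4 (valence 4) → 0 H
  atom 4: C, bond orders sum to 1 (valence 4) → 3 H
  atom 5: C, bond orders sum to 4 (valence 4) → 0 H
  atom 6: C, bond orders sum to 1 (valence 4) → 3 H
  atom 7: C, bond orders sum to 3 (valence 4) → 1 H
  atom 8: C, bond orders sum to 4 (valence 4) → 0 H
  atom 9: C, bond orders sum to 3 (valence 4) → 1 H
  atom 10: C, bond orders sum to 4 (valence 4) → 0 H
  atom 11: O, bond orders sum to 1 (valence 2) → 1 H
  atom 12: C, bond orders sum to 4 (valence 4) → 0 H
  atom 13: C, bond orders sum to 4 (valence 4) → 0 H
  atom 14: N, bond orders sum to 1 (valence 3) → 2 H
  atom 15: C, bond orders sum to 4 (valence 4) → 0 H
  atom 16: C, bond orders sum to 4 (valence 4) → 0 H
  atom 17: O, bond orders sum to 1 (valence 2) → 1 H
  atom 18: O, bond orders sum to 2 (valence 2) → 0 H
Total hydrogens: 13.

13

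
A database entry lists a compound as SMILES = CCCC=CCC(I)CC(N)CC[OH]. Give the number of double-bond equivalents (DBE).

Degree of unsaturation = (number of rings) + (number of π bonds).
Ring closures in the SMILES: 0.
π bonds: 1 double bond (each 1 DoU) → 1 DoU from unsaturation.
Total DoU = 0 + 1 = 1.

1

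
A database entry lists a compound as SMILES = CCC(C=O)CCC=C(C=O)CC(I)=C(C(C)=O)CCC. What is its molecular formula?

Walk through each heavy atom and fill implicit hydrogens from standard valence (C 4, N 3, O 2, S 2, halogen 1):
  atom 1: C, bond orders sum to 1 (valence 4) → 3 H
  atom 2: C, bond orders sum to 2 (valence 4) → 2 H
  atom 3: C, bond orders sum to 3 (valence 4) → 1 H
  atom 4: C, bond orders sum to 3 (valence 4) → 1 H
  atom 5: O, bond orders sum to 2 (valence 2) → 0 H
  atom 6: C, bond orders sum to 2 (valence 4) → 2 H
  atom 7: C, bond orders sum to 2 (valence 4) → 2 H
  atom 8: C, bond orders sum to 3 (valence 4) → 1 H
  atom 9: C, bond orders sum to 4 (valence 4) → 0 H
  atom 10: C, bond orders sum to 3 (valence 4) → 1 H
  atom 11: O, bond orders sum to 2 (valence 2) → 0 H
  atom 12: C, bond orders sum to 2 (valence 4) → 2 H
  atom 13: C, bond orders sum to 4 (valence 4) → 0 H
  atom 14: I (halogen, monovalent) → 0 H
  atom 15: C, bond orders sum to 4 (valence 4) → 0 H
  atom 16: C, bond orders sum to 4 (valence 4) → 0 H
  atom 17: C, bond orders sum to 1 (valence 4) → 3 H
  atom 18: O, bond orders sum to 2 (valence 2) → 0 H
  atom 19: C, bond orders sum to 2 (valence 4) → 2 H
  atom 20: C, bond orders sum to 2 (valence 4) → 2 H
  atom 21: C, bond orders sum to 1 (valence 4) → 3 H
Totals → C:17, H:25, I:1, O:3.

C17H25IO3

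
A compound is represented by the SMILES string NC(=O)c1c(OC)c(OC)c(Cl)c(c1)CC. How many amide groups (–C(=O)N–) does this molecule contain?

1

The amide motif appears at heavy-atom position 2 in the SMILES.
Other groups present: 2 ether.
Amide count: 1.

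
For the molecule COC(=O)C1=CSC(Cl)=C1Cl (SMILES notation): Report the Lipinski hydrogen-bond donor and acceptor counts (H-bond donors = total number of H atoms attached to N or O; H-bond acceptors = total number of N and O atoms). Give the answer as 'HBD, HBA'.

Donors: find every N or O and count the H atoms it carries.
  atom 2 (O): bond orders sum to 2 → 0 H
  atom 4 (O): bond orders sum to 2 → 0 H
Lipinski HBD = 0.
Acceptors: N atoms = 0, O atoms = 2 → HBA = 2.

0, 2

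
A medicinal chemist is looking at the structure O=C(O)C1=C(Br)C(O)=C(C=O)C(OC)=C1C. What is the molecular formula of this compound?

Walk through each heavy atom and fill implicit hydrogens from standard valence (C 4, N 3, O 2, S 2, halogen 1):
  atom 1: O, bond orders sum to 2 (valence 2) → 0 H
  atom 2: C, bond orders sum to 4 (valence 4) → 0 H
  atom 3: O, bond orders sum to 1 (valence 2) → 1 H
  atom 4: C, bond orders sum to 4 (valence 4) → 0 H
  atom 5: C, bond orders sum to 4 (valence 4) → 0 H
  atom 6: Br (halogen, monovalent) → 0 H
  atom 7: C, bond orders sum to 4 (valence 4) → 0 H
  atom 8: O, bond orders sum to 1 (valence 2) → 1 H
  atom 9: C, bond orders sum to 4 (valence 4) → 0 H
  atom 10: C, bond orders sum to 3 (valence 4) → 1 H
  atom 11: O, bond orders sum to 2 (valence 2) → 0 H
  atom 12: C, bond orders sum to 4 (valence 4) → 0 H
  atom 13: O, bond orders sum to 2 (valence 2) → 0 H
  atom 14: C, bond orders sum to 1 (valence 4) → 3 H
  atom 15: C, bond orders sum to 4 (valence 4) → 0 H
  atom 16: C, bond orders sum to 1 (valence 4) → 3 H
Totals → C:10, H:9, Br:1, O:5.

C10H9BrO5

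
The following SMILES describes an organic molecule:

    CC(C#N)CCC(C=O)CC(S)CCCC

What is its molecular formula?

Walk through each heavy atom and fill implicit hydrogens from standard valence (C 4, N 3, O 2, S 2, halogen 1):
  atom 1: C, bond orders sum to 1 (valence 4) → 3 H
  atom 2: C, bond orders sum to 3 (valence 4) → 1 H
  atom 3: C, bond orders sum to 4 (valence 4) → 0 H
  atom 4: N, bond orders sum to 3 (valence 3) → 0 H
  atom 5: C, bond orders sum to 2 (valence 4) → 2 H
  atom 6: C, bond orders sum to 2 (valence 4) → 2 H
  atom 7: C, bond orders sum to 3 (valence 4) → 1 H
  atom 8: C, bond orders sum to 3 (valence 4) → 1 H
  atom 9: O, bond orders sum to 2 (valence 2) → 0 H
  atom 10: C, bond orders sum to 2 (valence 4) → 2 H
  atom 11: C, bond orders sum to 3 (valence 4) → 1 H
  atom 12: S, bond orders sum to 1 (valence 2) → 1 H
  atom 13: C, bond orders sum to 2 (valence 4) → 2 H
  atom 14: C, bond orders sum to 2 (valence 4) → 2 H
  atom 15: C, bond orders sum to 2 (valence 4) → 2 H
  atom 16: C, bond orders sum to 1 (valence 4) → 3 H
Totals → C:13, H:23, N:1, O:1, S:1.

C13H23NOS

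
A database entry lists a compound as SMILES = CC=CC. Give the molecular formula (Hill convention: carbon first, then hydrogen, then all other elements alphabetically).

Walk through each heavy atom and fill implicit hydrogens from standard valence (C 4, N 3, O 2, S 2, halogen 1):
  atom 1: C, bond orders sum to 1 (valence 4) → 3 H
  atom 2: C, bond orders sum to 3 (valence 4) → 1 H
  atom 3: C, bond orders sum to 3 (valence 4) → 1 H
  atom 4: C, bond orders sum to 1 (valence 4) → 3 H
Totals → C:4, H:8.
In Hill order: C4H8.

C4H8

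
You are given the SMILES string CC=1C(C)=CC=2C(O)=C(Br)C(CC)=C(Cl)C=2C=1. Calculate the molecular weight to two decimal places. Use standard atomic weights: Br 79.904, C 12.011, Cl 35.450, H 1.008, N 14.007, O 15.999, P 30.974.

313.62 g/mol

First, the molecular formula is C14H14BrClO (counting implicit H from valence).
  Br: 1 × 79.904 = 79.904
  C: 14 × 12.011 = 168.154
  Cl: 1 × 35.450 = 35.450
  H: 14 × 1.008 = 14.112
  O: 1 × 15.999 = 15.999
Sum: 1×79.904 + 14×12.011 + 1×35.450 + 14×1.008 + 1×15.999 = 313.619 → 313.62 g/mol.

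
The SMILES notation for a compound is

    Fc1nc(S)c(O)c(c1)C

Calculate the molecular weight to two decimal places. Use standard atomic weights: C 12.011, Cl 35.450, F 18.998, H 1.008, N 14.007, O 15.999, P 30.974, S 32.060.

159.18 g/mol

First, the molecular formula is C6H6FNOS (counting implicit H from valence).
  C: 6 × 12.011 = 72.066
  F: 1 × 18.998 = 18.998
  H: 6 × 1.008 = 6.048
  N: 1 × 14.007 = 14.007
  O: 1 × 15.999 = 15.999
  S: 1 × 32.060 = 32.060
Sum: 6×12.011 + 1×18.998 + 6×1.008 + 1×14.007 + 1×15.999 + 1×32.060 = 159.178 → 159.18 g/mol.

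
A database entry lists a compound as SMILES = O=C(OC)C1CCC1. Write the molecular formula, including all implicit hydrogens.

C6H10O2

Walk through each heavy atom and fill implicit hydrogens from standard valence (C 4, N 3, O 2, S 2, halogen 1):
  atom 1: O, bond orders sum to 2 (valence 2) → 0 H
  atom 2: C, bond orders sum to 4 (valence 4) → 0 H
  atom 3: O, bond orders sum to 2 (valence 2) → 0 H
  atom 4: C, bond orders sum to 1 (valence 4) → 3 H
  atom 5: C, bond orders sum to 3 (valence 4) → 1 H
  atom 6: C, bond orders sum to 2 (valence 4) → 2 H
  atom 7: C, bond orders sum to 2 (valence 4) → 2 H
  atom 8: C, bond orders sum to 2 (valence 4) → 2 H
Totals → C:6, H:10, O:2.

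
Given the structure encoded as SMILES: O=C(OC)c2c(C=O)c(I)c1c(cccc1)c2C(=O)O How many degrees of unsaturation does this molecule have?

10

Molecular formula: C14H9IO5.
DoU = (2C + 2 + N − H − X) / 2, where X is the halogen count and O/S are ignored.
    = (2·14 + 2 + 0 − 9 − 1) / 2 = 20 / 2 = 10.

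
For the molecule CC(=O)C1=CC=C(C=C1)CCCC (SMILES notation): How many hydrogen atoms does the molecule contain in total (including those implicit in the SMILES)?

Walk through each heavy atom and fill implicit hydrogens from standard valence (C 4, N 3, O 2, S 2, halogen 1):
  atom 1: C, bond orders sum to 1 (valence 4) → 3 H
  atom 2: C, bond orders sum to 4 (valence 4) → 0 H
  atom 3: O, bond orders sum to 2 (valence 2) → 0 H
  atom 4: C, bond orders sum to 4 (valence 4) → 0 H
  atom 5: C, bond orders sum to 3 (valence 4) → 1 H
  atom 6: C, bond orders sum to 3 (valence 4) → 1 H
  atom 7: C, bond orders sum to 4 (valence 4) → 0 H
  atom 8: C, bond orders sum to 3 (valence 4) → 1 H
  atom 9: C, bond orders sum to 3 (valence 4) → 1 H
  atom 10: C, bond orders sum to 2 (valence 4) → 2 H
  atom 11: C, bond orders sum to 2 (valence 4) → 2 H
  atom 12: C, bond orders sum to 2 (valence 4) → 2 H
  atom 13: C, bond orders sum to 1 (valence 4) → 3 H
Total hydrogens: 16.

16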